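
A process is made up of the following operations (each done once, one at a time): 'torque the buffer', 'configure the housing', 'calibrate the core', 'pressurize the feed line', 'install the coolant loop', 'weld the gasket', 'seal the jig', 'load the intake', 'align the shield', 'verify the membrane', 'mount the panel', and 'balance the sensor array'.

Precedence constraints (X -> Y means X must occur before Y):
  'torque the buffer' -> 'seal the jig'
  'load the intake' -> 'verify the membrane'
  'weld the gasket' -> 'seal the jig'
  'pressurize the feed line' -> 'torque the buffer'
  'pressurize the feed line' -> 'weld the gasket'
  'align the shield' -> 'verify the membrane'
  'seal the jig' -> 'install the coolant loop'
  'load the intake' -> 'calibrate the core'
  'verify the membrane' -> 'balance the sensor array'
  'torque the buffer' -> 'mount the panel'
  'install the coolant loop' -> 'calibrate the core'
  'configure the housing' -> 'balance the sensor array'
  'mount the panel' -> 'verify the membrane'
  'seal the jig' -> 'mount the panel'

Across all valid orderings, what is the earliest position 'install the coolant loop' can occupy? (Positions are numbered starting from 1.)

5

Every operation that must precede 'install the coolant loop' has to come before it. Tracing all chains that end at 'install the coolant loop', those operations are: 'torque the buffer', 'pressurize the feed line', 'weld the gasket', 'seal the jig' — 4 in total.
With 4 mandatory predecessors, the earliest 'install the coolant loop' can sit is position 4+1 = 5, and placing just those 4 first achieves it.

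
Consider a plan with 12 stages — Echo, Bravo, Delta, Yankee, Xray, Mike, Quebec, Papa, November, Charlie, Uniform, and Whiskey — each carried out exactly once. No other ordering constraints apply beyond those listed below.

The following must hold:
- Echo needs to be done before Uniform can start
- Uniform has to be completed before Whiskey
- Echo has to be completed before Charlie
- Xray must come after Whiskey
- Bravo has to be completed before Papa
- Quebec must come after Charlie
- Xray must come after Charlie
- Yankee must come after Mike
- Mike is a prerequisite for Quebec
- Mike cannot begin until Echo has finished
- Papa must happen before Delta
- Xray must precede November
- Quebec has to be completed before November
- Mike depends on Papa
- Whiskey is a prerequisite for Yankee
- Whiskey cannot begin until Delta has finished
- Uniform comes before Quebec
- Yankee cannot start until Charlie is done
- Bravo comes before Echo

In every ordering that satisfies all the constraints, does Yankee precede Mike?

No

The constraints actually force Mike before Yankee (via Mike → Yankee), not the other way around.
So Yankee does not have to come before Mike — it cannot.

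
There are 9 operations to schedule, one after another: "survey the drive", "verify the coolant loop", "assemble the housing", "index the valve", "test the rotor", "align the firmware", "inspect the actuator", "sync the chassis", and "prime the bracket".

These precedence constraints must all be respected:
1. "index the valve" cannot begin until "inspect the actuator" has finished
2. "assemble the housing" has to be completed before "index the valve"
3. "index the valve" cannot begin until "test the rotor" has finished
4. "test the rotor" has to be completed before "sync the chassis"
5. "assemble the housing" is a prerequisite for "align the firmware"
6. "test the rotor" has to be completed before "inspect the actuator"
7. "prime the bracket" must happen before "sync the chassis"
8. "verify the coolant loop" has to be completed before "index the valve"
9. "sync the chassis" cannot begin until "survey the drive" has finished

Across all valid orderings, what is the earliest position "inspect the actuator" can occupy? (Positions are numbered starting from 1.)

2

Working backwards through the constraints from "inspect the actuator", its only required predecessor is "test the rotor".
So at minimum 1 operation comes before "inspect the actuator", putting "inspect the actuator" no earlier than position 2. That position is achievable by scheduling exactly that predecessor first.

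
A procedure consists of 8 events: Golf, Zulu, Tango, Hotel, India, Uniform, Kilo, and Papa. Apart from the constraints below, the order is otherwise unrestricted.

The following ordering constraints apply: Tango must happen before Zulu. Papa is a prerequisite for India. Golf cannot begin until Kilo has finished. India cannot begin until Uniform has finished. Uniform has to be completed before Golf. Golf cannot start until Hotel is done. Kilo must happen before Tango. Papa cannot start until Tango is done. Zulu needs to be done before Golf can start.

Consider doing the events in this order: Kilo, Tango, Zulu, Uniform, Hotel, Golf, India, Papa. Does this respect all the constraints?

Here Papa comes after India.
Since Papa is required before India, the ordering is invalid.

No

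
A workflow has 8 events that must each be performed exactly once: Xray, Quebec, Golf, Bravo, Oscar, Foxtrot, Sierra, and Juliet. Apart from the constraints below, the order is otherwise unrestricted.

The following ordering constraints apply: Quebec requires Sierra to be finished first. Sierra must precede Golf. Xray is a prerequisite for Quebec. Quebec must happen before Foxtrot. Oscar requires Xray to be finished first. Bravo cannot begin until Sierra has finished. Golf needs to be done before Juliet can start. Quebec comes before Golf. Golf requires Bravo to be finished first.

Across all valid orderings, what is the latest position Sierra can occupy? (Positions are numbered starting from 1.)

Following every chain forward from Sierra, the events that must come later are Quebec, Golf, Bravo, Foxtrot, Juliet — 5 of them.
With 5 mandatory successors out of 8 events total, the latest slot for Sierra is 8−5 = 3, and it's reachable by doing all non-successors before Sierra.

3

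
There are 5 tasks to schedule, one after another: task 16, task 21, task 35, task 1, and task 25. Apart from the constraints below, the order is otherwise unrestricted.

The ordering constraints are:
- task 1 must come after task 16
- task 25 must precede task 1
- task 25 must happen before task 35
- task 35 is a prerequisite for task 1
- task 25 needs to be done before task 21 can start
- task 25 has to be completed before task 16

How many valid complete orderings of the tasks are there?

Only task 25 has no prerequisites, so it must go first.
Counting all ways to extend the partial order to a total order gives 8.

8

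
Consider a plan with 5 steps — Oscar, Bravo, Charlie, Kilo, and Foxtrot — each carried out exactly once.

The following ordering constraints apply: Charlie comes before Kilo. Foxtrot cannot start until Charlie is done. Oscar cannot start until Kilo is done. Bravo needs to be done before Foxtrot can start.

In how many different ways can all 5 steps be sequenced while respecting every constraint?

2 steps have no prerequisites (Bravo, Charlie), so any of them could come first.
Systematically extending each partial ordering one step at a time and counting, there are 9 complete orderings.

9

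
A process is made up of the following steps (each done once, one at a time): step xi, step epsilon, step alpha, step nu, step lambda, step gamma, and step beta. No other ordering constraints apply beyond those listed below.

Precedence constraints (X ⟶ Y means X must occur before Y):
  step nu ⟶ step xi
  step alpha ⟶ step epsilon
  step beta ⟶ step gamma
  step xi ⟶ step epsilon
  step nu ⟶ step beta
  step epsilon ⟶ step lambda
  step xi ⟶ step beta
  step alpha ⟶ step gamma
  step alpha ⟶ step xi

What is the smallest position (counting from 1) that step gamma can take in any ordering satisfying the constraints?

5

Working backwards through the constraints from step gamma, its full set of required predecessors is step xi, step alpha, step nu, step beta — 4 of them.
With 4 mandatory predecessors, the earliest step gamma can sit is position 4+1 = 5, and placing just those 4 first achieves it.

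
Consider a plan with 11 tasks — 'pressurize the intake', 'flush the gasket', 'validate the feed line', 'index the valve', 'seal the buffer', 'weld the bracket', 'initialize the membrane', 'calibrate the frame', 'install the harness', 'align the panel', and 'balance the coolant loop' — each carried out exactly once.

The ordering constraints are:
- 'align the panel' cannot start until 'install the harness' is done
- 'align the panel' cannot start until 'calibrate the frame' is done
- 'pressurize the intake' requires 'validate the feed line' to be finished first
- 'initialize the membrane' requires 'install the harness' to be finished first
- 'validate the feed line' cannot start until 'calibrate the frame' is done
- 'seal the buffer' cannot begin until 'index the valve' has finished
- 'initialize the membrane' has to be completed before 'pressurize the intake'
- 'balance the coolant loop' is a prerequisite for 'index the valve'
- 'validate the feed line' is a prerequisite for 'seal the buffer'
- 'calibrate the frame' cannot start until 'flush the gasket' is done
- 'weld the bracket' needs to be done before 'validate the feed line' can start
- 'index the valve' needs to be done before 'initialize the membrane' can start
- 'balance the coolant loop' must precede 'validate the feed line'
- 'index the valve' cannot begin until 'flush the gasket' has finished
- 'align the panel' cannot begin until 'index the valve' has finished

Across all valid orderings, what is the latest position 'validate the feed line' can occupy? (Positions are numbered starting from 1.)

The tasks that are forced after 'validate the feed line', directly or by a chain of constraints, are 'pressurize the intake', 'seal the buffer'. That's 2 tasks.
So at least 2 tasks follow 'validate the feed line', putting 'validate the feed line' no later than position 9. That position is achievable by scheduling everything else first.

9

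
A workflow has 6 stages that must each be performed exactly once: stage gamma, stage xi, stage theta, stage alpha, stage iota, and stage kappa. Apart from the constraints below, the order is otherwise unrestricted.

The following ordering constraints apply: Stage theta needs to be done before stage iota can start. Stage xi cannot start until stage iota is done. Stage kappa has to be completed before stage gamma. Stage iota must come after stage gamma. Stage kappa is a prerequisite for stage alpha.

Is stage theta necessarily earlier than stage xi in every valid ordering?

Yes

Chaining the stated constraints: stage theta → stage iota → stage xi.
Hence stage theta necessarily comes before stage xi.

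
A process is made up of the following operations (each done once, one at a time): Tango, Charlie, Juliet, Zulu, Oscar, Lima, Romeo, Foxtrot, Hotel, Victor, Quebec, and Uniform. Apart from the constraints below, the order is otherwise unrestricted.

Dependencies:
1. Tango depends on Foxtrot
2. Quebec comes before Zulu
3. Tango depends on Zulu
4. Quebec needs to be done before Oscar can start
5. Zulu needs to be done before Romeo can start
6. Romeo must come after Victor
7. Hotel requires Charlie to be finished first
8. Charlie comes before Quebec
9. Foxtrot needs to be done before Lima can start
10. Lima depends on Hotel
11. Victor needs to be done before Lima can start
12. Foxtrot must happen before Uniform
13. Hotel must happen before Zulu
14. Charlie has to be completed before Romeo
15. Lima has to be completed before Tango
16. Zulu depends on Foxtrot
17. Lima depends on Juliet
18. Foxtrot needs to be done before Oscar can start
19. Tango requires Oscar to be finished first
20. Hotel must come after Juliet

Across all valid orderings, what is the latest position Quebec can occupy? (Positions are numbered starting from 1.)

Following every chain forward from Quebec, the operations that must come later are Tango, Zulu, Oscar, Romeo — 4 of them.
With 4 mandatory successors out of 12 operations total, the latest slot for Quebec is 12−4 = 8, and it's reachable by doing all non-successors before Quebec.

8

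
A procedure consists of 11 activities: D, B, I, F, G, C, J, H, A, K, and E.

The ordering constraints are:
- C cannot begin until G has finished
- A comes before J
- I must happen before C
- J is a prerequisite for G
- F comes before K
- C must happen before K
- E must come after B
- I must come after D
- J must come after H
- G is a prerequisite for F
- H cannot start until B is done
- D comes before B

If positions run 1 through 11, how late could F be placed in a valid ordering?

The only activity forced after F (directly or by a chain) is K.
With 1 mandatory successor out of 11 activities total, the latest slot for F is 11−1 = 10, and it's reachable by doing all non-successors before F.

10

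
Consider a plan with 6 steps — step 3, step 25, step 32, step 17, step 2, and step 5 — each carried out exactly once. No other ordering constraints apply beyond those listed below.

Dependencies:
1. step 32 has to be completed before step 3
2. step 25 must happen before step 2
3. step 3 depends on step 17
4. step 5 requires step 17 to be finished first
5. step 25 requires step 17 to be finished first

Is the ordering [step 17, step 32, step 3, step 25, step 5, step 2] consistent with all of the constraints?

Yes

Going through the constraints one by one, each required predecessor appears earlier in the sequence than its dependent — e.g. step 17 (position 1) is before step 5 (position 5), as required.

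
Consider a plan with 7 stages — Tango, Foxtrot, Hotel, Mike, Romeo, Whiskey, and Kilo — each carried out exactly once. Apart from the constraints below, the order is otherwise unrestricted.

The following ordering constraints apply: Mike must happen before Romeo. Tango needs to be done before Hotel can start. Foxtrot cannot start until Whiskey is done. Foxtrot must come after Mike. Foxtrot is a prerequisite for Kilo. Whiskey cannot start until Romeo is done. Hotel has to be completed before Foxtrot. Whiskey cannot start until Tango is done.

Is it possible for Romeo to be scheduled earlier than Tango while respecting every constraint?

Yes

No chain of constraints runs from Tango to Romeo, so Tango is not required to come first.
So a valid ordering placing Romeo earlier than Tango exists.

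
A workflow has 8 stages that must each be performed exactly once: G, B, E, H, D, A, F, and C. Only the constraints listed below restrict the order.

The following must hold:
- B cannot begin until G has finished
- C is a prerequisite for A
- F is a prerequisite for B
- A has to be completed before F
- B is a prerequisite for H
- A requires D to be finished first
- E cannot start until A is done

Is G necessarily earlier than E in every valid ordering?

G and E are not related by any chain of constraints.
So G can come before E or after — it is not forced.

No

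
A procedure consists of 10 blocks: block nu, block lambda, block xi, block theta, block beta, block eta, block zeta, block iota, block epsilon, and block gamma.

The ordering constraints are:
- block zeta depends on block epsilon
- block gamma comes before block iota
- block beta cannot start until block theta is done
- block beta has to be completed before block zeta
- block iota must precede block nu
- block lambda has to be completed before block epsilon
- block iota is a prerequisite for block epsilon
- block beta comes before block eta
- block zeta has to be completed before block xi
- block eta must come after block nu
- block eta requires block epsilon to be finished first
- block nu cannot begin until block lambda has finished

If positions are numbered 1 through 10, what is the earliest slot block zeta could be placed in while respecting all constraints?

Every block that must precede block zeta has to come before it. Tracing all chains that end at block zeta, those blocks are: block lambda, block theta, block beta, block iota, block epsilon, block gamma — 6 in total.
With 6 mandatory predecessors, the earliest block zeta can sit is position 6+1 = 7, and placing just those 6 first achieves it.

7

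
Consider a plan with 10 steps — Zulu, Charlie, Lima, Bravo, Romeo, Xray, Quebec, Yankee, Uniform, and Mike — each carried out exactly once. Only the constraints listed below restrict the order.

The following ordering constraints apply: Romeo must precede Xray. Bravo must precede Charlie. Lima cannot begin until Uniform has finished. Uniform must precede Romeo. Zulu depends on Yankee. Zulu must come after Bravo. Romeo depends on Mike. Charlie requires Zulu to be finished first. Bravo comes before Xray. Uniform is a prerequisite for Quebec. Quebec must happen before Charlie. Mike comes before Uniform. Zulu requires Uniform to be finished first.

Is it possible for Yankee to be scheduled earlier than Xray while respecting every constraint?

Yes

No chain of constraints runs from Xray to Yankee, so Xray is not required to come first.
So a valid ordering placing Yankee earlier than Xray exists.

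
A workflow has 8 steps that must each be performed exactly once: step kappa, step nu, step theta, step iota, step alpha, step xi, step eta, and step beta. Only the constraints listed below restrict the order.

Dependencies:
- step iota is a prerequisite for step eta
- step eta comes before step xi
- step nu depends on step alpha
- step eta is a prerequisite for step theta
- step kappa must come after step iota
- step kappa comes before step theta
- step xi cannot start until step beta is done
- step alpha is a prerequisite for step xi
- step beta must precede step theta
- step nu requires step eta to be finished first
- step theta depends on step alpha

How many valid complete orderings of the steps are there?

3 steps have no prerequisites (step iota, step alpha, step beta), so any of them could come first.
Enumerating by repeatedly choosing an available step (one whose prerequisites are all placed) gives 343 distinct complete orderings.

343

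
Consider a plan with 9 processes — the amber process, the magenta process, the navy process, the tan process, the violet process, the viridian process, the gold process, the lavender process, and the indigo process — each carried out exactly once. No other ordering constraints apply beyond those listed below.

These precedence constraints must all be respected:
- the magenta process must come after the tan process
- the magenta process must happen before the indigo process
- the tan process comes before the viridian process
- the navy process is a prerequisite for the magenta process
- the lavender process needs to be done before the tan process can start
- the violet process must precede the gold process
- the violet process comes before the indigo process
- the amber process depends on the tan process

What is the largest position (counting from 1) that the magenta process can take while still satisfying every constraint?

8

Following the constraints forward from the magenta process, its only required successor is the indigo process.
With 1 mandatory successor out of 9 processes total, the latest slot for the magenta process is 9−1 = 8, and it's reachable by doing all non-successors before the magenta process.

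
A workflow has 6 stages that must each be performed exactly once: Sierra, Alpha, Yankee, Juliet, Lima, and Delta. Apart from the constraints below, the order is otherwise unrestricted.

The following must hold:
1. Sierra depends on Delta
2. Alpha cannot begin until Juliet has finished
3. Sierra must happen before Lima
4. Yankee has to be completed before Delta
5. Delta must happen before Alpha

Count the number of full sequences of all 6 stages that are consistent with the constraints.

12

The stages with no prerequisites are Yankee, Juliet; any of them can be placed first.
Enumerating by repeatedly choosing an available stage (one whose prerequisites are all placed) gives 12 distinct complete orderings.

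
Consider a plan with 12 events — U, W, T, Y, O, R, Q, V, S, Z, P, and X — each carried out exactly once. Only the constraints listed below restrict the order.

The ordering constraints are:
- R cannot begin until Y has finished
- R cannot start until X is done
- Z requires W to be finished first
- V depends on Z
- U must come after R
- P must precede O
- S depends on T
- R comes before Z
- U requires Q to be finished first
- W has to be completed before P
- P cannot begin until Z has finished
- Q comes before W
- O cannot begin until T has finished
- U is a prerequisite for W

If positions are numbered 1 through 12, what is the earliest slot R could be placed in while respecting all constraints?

3

The events that are forced before R, directly or transitively, are Y, X. That's 2 events.
With 2 mandatory predecessors, the earliest R can sit is position 2+1 = 3, and placing just those 2 first achieves it.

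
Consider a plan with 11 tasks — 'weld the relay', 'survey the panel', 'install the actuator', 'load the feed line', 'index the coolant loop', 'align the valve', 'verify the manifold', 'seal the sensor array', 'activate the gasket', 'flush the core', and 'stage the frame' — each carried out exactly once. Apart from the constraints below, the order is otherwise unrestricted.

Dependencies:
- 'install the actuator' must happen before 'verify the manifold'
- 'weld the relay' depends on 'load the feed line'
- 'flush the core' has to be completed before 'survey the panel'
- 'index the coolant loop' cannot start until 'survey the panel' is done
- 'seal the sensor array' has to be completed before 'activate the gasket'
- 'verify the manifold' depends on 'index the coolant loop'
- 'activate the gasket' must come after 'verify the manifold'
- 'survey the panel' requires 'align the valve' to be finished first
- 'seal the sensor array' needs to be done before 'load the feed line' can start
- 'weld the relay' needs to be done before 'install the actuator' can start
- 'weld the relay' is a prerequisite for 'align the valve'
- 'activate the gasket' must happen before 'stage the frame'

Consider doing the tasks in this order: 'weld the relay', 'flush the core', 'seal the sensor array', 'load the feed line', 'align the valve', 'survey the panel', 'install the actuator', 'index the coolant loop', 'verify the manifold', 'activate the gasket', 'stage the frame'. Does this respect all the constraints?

The sequence places 'weld the relay' ahead of 'load the feed line'.
But one of the constraints requires 'load the feed line' before 'weld the relay', so this ordering violates it.

No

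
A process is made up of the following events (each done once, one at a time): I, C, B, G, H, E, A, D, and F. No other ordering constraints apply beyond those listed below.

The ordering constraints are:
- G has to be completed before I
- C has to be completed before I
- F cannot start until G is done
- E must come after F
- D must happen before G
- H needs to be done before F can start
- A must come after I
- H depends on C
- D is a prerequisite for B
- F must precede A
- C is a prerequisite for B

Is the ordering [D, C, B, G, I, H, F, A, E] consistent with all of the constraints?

Checking each listed constraint against this order: for instance, C is in position 2 and H in position 6, so that constraint holds — and the remaining constraints check out the same way.

Yes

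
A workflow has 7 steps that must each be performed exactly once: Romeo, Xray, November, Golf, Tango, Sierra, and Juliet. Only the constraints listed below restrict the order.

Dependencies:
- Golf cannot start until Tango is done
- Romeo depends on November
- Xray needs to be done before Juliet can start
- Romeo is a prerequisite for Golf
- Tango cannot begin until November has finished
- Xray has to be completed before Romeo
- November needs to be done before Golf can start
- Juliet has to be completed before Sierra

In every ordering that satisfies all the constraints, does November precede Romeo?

There is a constraint chain November → Romeo.
That forces November before Romeo in every valid schedule.

Yes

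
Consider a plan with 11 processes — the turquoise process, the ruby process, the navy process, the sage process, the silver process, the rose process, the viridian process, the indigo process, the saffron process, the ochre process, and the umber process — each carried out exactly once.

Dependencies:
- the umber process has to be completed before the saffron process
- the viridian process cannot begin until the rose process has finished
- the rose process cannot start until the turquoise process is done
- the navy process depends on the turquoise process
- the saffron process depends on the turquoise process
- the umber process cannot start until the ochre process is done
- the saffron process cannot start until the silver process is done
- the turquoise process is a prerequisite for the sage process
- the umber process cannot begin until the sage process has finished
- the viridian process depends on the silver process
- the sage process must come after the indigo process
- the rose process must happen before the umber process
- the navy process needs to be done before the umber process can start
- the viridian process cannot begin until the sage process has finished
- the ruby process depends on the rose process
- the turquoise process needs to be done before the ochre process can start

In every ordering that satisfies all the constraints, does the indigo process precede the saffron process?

Tracing the constraints gives a chain: the indigo process → the sage process → the umber process → the saffron process.
So the indigo process must precede the saffron process in any valid ordering.

Yes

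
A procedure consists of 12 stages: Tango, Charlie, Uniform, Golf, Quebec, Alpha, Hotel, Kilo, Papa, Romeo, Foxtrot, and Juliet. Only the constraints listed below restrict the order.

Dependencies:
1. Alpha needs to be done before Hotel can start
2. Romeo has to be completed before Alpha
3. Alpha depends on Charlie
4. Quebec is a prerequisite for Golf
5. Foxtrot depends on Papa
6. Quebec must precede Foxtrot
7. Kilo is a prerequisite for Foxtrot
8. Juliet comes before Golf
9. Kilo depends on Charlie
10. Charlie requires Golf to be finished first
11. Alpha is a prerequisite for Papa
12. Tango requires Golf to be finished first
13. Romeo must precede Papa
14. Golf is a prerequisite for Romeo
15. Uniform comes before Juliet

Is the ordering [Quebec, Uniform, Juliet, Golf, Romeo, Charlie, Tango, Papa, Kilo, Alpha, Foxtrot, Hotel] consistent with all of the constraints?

No

In the proposed order, Papa appears before Alpha.
But one of the constraints requires Alpha before Papa, so this ordering violates it.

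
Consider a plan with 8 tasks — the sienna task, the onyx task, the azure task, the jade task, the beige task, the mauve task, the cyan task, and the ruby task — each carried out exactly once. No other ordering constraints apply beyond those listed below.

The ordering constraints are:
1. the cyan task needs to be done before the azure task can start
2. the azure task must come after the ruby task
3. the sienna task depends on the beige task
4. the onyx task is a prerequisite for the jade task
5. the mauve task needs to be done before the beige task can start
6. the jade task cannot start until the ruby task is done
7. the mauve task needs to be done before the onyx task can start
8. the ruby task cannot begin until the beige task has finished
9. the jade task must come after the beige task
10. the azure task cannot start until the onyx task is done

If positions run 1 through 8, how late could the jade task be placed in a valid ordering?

Nothing depends on the jade task, so it can be the final task, position 8.

8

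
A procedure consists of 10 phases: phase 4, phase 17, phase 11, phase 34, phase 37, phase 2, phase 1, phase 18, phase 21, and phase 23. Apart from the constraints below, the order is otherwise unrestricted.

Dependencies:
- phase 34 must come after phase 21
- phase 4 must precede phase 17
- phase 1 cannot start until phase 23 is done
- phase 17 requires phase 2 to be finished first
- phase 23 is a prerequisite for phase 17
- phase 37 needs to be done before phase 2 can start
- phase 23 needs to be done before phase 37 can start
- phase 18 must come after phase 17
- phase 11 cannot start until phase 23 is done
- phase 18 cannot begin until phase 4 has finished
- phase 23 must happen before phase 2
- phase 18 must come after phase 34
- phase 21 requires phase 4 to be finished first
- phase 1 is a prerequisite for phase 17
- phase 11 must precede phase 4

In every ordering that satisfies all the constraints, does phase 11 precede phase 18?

Chaining the stated constraints: phase 11 → phase 4 → phase 18.
Hence phase 11 necessarily comes before phase 18.

Yes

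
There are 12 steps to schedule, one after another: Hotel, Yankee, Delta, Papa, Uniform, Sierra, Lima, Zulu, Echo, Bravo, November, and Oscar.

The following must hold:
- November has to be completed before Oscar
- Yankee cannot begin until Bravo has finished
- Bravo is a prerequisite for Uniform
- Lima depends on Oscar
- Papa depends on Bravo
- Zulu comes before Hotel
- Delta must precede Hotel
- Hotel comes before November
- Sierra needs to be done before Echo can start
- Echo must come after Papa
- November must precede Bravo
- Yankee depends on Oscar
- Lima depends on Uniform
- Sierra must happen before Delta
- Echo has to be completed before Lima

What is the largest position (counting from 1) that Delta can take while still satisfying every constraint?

3

Following every chain forward from Delta, the steps that must come later are Hotel, Yankee, Papa, Uniform, Lima, Echo, Bravo, November, Oscar — 9 of them.
So at least 9 steps follow Delta, putting Delta no later than position 3. That position is achievable by scheduling everything else first.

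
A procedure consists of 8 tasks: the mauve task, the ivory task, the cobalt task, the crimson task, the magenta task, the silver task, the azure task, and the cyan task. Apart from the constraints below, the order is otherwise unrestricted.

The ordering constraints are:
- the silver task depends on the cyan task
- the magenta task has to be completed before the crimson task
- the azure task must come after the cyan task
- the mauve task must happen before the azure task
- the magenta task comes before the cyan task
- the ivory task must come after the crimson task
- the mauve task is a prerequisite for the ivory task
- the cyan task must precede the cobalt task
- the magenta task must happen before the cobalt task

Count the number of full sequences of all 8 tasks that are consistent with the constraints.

The tasks with no prerequisites are the mauve task, the magenta task; any of them can be placed first.
Enumerating by repeatedly choosing an available task (one whose prerequisites are all placed) gives 400 distinct complete orderings.

400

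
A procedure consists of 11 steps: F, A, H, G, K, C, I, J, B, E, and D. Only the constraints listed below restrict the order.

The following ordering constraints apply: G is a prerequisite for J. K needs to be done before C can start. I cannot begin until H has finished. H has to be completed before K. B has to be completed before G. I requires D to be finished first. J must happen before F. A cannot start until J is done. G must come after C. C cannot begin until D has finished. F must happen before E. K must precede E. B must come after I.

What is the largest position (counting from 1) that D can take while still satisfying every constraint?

3

Following every chain forward from D, the steps that must come later are F, A, G, C, I, J, B, E — 8 of them.
So at least 8 steps follow D, putting D no later than position 3. That position is achievable by scheduling everything else first.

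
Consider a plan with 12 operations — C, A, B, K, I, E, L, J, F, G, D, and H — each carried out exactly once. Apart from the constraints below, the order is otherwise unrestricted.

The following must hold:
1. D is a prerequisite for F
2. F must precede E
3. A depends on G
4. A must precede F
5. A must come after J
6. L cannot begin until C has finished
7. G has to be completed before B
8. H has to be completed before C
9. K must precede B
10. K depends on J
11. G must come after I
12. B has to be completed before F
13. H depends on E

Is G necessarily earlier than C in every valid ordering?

Yes

There is a constraint chain G → A → F → E → H → C.
Hence G necessarily comes before C.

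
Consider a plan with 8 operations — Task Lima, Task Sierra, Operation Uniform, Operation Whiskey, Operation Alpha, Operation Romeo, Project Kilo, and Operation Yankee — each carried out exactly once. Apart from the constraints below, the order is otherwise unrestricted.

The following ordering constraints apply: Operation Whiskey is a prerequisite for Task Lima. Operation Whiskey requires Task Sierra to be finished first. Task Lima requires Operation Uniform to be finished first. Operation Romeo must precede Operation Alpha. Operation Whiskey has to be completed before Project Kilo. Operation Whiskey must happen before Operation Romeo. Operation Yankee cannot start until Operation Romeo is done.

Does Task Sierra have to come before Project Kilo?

Yes

There is a constraint chain Task Sierra → Operation Whiskey → Project Kilo.
Hence Task Sierra necessarily comes before Project Kilo.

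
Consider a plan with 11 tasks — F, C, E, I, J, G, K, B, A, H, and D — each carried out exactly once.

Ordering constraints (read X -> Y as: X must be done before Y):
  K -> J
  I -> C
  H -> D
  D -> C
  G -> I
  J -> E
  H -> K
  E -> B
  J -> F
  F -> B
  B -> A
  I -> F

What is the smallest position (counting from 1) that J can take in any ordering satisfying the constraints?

3

Every task that must precede J has to come before it. Tracing all chains that end at J, those tasks are: K, H — 2 in total.
So at minimum 2 tasks come before J, putting J no earlier than position 3. That position is achievable by scheduling exactly those predecessors first.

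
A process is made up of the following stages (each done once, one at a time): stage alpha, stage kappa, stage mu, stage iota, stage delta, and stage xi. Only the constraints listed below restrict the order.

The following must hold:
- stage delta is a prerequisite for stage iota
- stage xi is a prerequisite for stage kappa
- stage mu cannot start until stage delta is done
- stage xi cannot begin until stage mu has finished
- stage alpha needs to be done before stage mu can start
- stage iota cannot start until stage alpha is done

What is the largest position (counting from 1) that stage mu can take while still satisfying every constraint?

4

Every stage that must follow stage mu has to come after it. Tracing all chains starting from stage mu, those stages are: stage kappa, stage xi — 2 in total.
So at least 2 stages follow stage mu, putting stage mu no later than position 4. That position is achievable by scheduling everything else first.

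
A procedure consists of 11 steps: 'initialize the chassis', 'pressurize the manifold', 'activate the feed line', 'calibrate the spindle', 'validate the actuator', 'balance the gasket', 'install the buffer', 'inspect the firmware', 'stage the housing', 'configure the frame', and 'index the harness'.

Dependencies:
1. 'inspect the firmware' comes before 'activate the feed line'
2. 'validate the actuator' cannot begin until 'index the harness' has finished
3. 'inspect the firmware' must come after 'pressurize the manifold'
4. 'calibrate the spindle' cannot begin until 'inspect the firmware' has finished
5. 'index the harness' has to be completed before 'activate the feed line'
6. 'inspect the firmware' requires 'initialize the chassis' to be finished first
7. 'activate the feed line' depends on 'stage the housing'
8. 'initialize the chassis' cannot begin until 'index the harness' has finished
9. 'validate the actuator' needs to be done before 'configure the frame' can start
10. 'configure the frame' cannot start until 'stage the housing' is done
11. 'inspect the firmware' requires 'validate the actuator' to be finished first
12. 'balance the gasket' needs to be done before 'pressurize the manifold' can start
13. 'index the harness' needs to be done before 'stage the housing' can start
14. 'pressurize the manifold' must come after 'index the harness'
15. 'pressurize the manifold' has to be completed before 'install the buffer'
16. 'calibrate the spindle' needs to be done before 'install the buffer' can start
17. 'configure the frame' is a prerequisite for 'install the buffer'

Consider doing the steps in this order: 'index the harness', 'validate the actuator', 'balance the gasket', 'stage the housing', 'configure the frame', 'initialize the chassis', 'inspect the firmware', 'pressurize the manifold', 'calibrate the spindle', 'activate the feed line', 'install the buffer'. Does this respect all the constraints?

In the proposed order, 'inspect the firmware' appears before 'pressurize the manifold'.
Since 'pressurize the manifold' is required before 'inspect the firmware', the ordering is invalid.

No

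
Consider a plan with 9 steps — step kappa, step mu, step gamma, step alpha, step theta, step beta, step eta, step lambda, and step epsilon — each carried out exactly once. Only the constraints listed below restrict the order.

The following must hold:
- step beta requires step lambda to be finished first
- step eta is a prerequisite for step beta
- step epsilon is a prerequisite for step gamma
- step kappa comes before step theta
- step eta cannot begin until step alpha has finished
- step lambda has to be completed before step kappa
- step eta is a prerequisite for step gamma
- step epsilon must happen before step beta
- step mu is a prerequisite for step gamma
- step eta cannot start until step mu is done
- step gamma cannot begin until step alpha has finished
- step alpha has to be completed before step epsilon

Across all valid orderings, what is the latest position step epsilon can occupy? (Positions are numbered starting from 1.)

7

The steps that are forced after step epsilon, directly or by a chain of constraints, are step gamma, step beta. That's 2 steps.
With 2 mandatory successors out of 9 steps total, the latest slot for step epsilon is 9−2 = 7, and it's reachable by doing all non-successors before step epsilon.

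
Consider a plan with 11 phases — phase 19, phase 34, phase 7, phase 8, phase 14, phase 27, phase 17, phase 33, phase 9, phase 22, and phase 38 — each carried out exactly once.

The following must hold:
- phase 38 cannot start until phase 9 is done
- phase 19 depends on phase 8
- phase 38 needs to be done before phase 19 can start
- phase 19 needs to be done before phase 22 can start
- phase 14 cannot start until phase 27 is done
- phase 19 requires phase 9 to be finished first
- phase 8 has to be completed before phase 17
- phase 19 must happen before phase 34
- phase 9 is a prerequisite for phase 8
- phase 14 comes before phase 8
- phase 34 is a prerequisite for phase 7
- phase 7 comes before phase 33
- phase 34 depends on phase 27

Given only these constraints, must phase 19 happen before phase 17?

No

Phase 19 and phase 17 are not related by any chain of constraints.
A valid ordering placing phase 17 before phase 19 exists, so the answer is no.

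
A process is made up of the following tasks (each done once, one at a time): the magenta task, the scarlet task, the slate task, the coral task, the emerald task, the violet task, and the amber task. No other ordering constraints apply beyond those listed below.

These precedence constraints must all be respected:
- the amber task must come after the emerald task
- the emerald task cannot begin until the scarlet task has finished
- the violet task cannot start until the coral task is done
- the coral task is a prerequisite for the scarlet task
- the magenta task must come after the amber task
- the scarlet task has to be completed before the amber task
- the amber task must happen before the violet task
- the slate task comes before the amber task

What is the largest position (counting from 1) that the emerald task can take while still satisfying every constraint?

4

The tasks that are forced after the emerald task, directly or by a chain of constraints, are the magenta task, the violet task, the amber task. That's 3 tasks.
With 3 mandatory successors out of 7 tasks total, the latest slot for the emerald task is 7−3 = 4, and it's reachable by doing all non-successors before the emerald task.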